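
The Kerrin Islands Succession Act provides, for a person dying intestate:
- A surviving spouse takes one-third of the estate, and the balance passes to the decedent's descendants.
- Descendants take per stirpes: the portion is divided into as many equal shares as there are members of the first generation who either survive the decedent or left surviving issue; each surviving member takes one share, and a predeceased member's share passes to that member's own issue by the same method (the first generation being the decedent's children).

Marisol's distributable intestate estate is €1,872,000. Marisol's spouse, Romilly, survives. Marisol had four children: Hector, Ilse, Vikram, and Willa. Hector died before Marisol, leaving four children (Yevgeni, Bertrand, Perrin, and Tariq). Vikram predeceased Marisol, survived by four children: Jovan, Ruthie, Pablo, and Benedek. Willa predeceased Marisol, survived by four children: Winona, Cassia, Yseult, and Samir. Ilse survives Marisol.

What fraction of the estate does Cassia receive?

Cassia receives 1/24 of the estate.

Romilly takes one-third of €1,872,000 = €624,000. The remaining €1,248,000 passes to the descendants.
The descendants' portion (€1,248,000) is divided into 4 shares of €312,000: Ilse takes €312,000; Hector's €312,000 share passes to Hector's issue; Vikram's €312,000 share passes to Vikram's issue; Willa's €312,000 share passes to Willa's issue.
Hector's share (€312,000) is divided into 4 shares of €78,000: Yevgeni, Bertrand, Perrin, and Tariq each take €78,000.
Vikram's share (€312,000) is divided into 4 shares of €78,000: Jovan, Ruthie, Pablo, and Benedek each take €78,000.
Willa's share (€312,000) is divided into 4 shares of €78,000: Winona, Cassia, Yseult, and Samir each take €78,000.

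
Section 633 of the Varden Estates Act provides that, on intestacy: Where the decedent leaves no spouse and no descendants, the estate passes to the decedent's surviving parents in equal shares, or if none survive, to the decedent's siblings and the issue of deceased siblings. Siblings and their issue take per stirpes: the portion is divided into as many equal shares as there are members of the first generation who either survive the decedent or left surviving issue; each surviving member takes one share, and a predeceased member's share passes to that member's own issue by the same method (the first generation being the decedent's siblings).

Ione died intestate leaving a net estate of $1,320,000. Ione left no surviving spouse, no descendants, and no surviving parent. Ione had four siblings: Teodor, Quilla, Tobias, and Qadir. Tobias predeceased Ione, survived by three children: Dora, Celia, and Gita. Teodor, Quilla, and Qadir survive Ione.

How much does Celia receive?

Celia receives $110,000.

The entire $1,320,000 passes to the siblings and their issue.
That amount ($1,320,000) is divided into 4 shares of $330,000: Teodor, Quilla, and Qadir each take $330,000; Tobias's $330,000 share passes to Tobias's issue.
Tobias's share ($330,000) is divided into 3 shares of $110,000: Dora, Celia, and Gita each take $110,000.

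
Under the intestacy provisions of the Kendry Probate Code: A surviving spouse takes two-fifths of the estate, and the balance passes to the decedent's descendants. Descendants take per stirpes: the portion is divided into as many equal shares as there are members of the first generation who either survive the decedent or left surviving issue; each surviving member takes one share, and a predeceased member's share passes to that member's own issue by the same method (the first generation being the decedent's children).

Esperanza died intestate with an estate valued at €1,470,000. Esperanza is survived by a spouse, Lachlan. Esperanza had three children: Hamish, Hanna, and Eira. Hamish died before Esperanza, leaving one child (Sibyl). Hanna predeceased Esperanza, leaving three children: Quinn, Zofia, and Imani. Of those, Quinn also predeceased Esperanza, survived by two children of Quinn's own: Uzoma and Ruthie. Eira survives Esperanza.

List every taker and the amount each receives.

Lachlan takes two-fifths of €1,470,000 = €588,000. The remaining €882,000 passes to the descendants.
The descendants' portion (€882,000) is divided into 3 shares of €294,000: Eira takes €294,000; Hamish's €294,000 share passes to Hamish's issue; Hanna's €294,000 share passes to Hanna's issue.
Hamish's share (€294,000) passes entirely to Sibyl.
Hanna's share (€294,000) is divided into 3 shares of €98,000: Zofia and Imani each take €98,000; Quinn's €98,000 share passes to Quinn's issue.
Quinn's share (€98,000) is divided into 2 shares of €49,000: Uzoma and Ruthie each take €49,000.

Lachlan: €588,000; Sibyl: €294,000; Uzoma: €49,000; Ruthie: €49,000; Zofia: €98,000; Imani: €98,000; Eira: €294,000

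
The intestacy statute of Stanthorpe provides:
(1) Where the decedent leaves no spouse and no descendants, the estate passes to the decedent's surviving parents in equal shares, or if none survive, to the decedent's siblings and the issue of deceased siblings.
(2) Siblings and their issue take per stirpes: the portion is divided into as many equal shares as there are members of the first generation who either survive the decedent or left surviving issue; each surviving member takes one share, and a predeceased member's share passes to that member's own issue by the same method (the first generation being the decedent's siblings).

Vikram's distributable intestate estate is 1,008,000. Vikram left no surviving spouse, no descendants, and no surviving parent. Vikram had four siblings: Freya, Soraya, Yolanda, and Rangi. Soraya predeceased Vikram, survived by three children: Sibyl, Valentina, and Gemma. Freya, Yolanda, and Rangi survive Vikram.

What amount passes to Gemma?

Gemma receives 84,000.

The entire 1,008,000 passes to the siblings and their issue.
That amount (1,008,000) is divided into 4 shares of 252,000: Freya, Yolanda, and Rangi each take 252,000; Soraya's 252,000 share passes to Soraya's issue.
Soraya's share (252,000) is divided into 3 shares of 84,000: Sibyl, Valentina, and Gemma each take 84,000.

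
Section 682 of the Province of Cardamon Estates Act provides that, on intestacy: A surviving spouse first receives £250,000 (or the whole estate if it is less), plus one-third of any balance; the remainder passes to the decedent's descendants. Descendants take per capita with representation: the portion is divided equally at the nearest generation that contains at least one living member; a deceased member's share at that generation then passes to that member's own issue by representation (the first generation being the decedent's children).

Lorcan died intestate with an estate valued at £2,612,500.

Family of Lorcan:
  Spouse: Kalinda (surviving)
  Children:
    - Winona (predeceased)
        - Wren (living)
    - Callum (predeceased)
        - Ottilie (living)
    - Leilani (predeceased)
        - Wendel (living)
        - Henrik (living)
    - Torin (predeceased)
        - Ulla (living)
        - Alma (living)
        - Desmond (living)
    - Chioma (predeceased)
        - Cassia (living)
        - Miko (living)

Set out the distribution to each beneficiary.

Kalinda first takes £250,000, leaving a balance of £2,362,500. Kalinda then takes one-third of the balance (£787,500), for a total of £1,037,500. The remaining £1,575,000 passes to the descendants.
No child survives, so the initial division is made at the grandchildren's generation.
The descendants' portion (£1,575,000) is divided into 9 shares of £175,000: Wren, Ottilie, Wendel, Henrik, Ulla, Alma, Desmond, Cassia, and Miko each take £175,000.

Kalinda: £1,037,500; Wren: £175,000; Ottilie: £175,000; Wendel: £175,000; Henrik: £175,000; Ulla: £175,000; Alma: £175,000; Desmond: £175,000; Cassia: £175,000; Miko: £175,000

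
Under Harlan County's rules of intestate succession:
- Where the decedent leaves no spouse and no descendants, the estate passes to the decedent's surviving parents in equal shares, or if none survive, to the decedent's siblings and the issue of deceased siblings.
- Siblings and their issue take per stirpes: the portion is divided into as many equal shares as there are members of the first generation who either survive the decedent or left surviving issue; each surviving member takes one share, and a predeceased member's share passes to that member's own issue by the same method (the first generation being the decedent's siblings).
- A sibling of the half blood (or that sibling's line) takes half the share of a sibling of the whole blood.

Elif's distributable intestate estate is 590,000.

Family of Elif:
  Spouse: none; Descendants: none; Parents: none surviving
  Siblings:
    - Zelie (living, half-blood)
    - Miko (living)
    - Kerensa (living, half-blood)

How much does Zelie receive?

Zelie receives 147,500.

The entire 590,000 passes to the siblings and their issue.
Counting each half-blood sibling's line as half a unit, there are 2 units in 590,000, so one unit is 295,000. Whole-blood lines (Miko) take 295,000 each; half-blood lines (Zelie and Kerensa) take 147,500 each.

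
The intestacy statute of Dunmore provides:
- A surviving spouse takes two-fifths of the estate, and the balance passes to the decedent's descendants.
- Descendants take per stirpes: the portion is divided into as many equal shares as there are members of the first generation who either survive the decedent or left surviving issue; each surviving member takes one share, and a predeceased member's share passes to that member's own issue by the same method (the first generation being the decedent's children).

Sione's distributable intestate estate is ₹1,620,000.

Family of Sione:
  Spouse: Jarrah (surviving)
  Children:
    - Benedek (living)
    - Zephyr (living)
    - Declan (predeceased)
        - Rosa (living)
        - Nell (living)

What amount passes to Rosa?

Jarrah takes two-fifths of ₹1,620,000 = ₹648,000. The remaining ₹972,000 passes to the descendants.
The descendants' portion (₹972,000) is divided into 3 shares of ₹324,000: Benedek and Zephyr each take ₹324,000; Declan's ₹324,000 share passes to Declan's issue.
Declan's share (₹324,000) is divided into 2 shares of ₹162,000: Rosa and Nell each take ₹162,000.

Rosa receives ₹162,000.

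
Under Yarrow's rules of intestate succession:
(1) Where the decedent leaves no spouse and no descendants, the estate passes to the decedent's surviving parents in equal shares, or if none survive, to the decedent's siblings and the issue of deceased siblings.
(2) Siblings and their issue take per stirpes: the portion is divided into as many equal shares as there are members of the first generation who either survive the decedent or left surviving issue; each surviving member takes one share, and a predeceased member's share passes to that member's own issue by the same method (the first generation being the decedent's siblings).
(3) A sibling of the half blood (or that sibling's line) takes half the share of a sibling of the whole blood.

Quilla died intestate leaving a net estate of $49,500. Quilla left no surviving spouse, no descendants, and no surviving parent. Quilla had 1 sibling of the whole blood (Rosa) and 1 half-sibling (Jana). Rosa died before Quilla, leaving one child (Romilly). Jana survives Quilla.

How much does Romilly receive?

The entire $49,500 passes to the siblings and their issue.
Counting each half-blood sibling's line as half a unit, there are 3/2 units in $49,500, so one unit is $33,000. Whole-blood lines (Rosa) take $33,000 each; half-blood lines (Jana) take $16,500 each.
Rosa's share ($33,000) passes entirely to Romilly.

Romilly receives $33,000.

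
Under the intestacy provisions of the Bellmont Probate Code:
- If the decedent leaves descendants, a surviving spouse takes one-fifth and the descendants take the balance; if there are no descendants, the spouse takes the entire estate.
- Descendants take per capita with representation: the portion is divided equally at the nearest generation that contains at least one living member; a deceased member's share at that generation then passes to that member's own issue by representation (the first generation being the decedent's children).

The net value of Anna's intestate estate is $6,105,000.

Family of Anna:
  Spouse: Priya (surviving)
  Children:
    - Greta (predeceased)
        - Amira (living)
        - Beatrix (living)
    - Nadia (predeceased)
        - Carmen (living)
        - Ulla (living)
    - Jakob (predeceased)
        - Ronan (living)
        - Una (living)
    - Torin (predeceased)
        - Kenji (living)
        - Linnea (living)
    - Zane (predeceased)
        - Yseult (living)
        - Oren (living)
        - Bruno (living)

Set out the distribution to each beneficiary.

Priya: $1,221,000; Amira: $444,000; Beatrix: $444,000; Carmen: $444,000; Ulla: $444,000; Ronan: $444,000; Una: $444,000; Kenji: $444,000; Linnea: $444,000; Yseult: $444,000; Oren: $444,000; Bruno: $444,000

Priya takes one-fifth of $6,105,000 = $1,221,000. The remaining $4,884,000 passes to the descendants.
No child survives, so the initial division is made at the grandchildren's generation.
The descendants' portion ($4,884,000) is divided into 11 shares of $444,000: Amira, Beatrix, Carmen, Ulla, Ronan, Una, Kenji, Linnea, Yseult, Oren, and Bruno each take $444,000.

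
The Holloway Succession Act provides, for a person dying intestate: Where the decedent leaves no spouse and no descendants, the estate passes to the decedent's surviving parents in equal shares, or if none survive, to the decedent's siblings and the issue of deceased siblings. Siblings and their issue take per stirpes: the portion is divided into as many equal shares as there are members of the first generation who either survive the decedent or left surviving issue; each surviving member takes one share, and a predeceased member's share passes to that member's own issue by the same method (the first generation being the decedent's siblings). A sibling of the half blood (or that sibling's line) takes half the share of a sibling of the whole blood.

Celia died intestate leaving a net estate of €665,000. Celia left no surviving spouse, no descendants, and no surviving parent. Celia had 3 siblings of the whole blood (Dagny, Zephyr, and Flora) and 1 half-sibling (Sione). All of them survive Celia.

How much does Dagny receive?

The entire €665,000 passes to the siblings and their issue.
Counting each half-blood sibling's line as half a unit, there are 7/2 units in €665,000, so one unit is €190,000. Whole-blood lines (Dagny, Zephyr, and Flora) take €190,000 each; half-blood lines (Sione) take €95,000 each.

Dagny receives €190,000.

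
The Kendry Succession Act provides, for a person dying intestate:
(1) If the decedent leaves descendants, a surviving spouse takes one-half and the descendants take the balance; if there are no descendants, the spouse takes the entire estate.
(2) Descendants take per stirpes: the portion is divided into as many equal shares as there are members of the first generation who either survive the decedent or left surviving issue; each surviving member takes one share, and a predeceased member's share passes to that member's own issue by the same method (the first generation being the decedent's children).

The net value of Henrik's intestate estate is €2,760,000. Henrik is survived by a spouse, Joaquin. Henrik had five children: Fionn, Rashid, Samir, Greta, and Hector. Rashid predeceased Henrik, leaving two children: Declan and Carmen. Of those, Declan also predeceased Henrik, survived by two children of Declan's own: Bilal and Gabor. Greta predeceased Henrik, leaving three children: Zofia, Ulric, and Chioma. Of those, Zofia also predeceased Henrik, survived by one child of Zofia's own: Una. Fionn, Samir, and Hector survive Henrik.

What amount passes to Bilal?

Joaquin takes one-half of €2,760,000 = €1,380,000. The remaining €1,380,000 passes to the descendants.
The descendants' portion (€1,380,000) is divided into 5 shares of €276,000: Fionn, Samir, and Hector each take €276,000; Rashid's €276,000 share passes to Rashid's issue; Greta's €276,000 share passes to Greta's issue.
Rashid's share (€276,000) is divided into 2 shares of €138,000: Carmen takes €138,000; Declan's €138,000 share passes to Declan's issue.
Declan's share (€138,000) is divided into 2 shares of €69,000: Bilal and Gabor each take €69,000.
Greta's share (€276,000) is divided into 3 shares of €92,000: Ulric and Chioma each take €92,000; Zofia's €92,000 share passes to Zofia's issue.
Zofia's share (€92,000) passes entirely to Una.

Bilal receives €69,000.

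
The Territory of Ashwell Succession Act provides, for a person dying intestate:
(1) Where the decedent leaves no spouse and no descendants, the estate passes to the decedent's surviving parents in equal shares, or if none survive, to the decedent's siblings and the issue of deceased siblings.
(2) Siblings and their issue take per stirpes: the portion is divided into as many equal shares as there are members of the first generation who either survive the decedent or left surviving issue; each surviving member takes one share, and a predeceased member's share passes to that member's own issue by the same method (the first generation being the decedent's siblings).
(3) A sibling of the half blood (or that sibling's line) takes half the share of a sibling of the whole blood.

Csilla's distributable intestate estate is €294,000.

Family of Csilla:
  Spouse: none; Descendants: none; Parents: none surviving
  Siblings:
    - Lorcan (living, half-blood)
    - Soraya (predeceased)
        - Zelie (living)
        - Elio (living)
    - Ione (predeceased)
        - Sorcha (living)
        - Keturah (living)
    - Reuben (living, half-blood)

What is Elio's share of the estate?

Elio receives €49,000.

The entire €294,000 passes to the siblings and their issue.
Counting each half-blood sibling's line as half a unit, there are 3 units in €294,000, so one unit is €98,000. Whole-blood lines (Soraya and Ione) take €98,000 each; half-blood lines (Lorcan and Reuben) take €49,000 each.
Soraya's share (€98,000) is divided into 2 shares of €49,000: Zelie and Elio each take €49,000.
Ione's share (€98,000) is divided into 2 shares of €49,000: Sorcha and Keturah each take €49,000.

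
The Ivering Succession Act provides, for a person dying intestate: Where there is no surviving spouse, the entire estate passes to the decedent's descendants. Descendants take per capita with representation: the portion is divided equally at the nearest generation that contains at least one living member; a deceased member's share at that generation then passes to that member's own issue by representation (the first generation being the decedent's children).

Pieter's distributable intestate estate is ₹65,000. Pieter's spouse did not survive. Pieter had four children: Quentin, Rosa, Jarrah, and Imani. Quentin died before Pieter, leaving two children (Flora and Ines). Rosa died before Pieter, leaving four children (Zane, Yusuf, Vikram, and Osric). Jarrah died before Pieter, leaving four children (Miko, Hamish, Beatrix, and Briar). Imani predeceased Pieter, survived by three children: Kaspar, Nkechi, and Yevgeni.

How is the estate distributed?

The entire ₹65,000 passes to the descendants.
No child survives, so the initial division is made at the grandchildren's generation.
That amount (₹65,000) is divided into 13 shares of ₹5,000: Flora, Ines, Zane, Yusuf, Vikram, Osric, Miko, Hamish, Beatrix, Briar, Kaspar, Nkechi, and Yevgeni each take ₹5,000.

Flora: ₹5,000; Ines: ₹5,000; Zane: ₹5,000; Yusuf: ₹5,000; Vikram: ₹5,000; Osric: ₹5,000; Miko: ₹5,000; Hamish: ₹5,000; Beatrix: ₹5,000; Briar: ₹5,000; Kaspar: ₹5,000; Nkechi: ₹5,000; Yevgeni: ₹5,000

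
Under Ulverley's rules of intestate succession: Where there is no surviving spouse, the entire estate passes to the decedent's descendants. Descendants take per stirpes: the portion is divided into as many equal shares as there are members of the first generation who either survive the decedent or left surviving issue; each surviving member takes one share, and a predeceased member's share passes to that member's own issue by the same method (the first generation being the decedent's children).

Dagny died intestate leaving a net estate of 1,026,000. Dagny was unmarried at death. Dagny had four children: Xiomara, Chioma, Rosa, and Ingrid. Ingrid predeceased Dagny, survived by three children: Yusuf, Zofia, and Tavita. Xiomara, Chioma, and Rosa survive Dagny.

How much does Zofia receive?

The entire 1,026,000 passes to the descendants.
That amount (1,026,000) is divided into 4 shares of 256,500: Xiomara, Chioma, and Rosa each take 256,500; Ingrid's 256,500 share passes to Ingrid's issue.
Ingrid's share (256,500) is divided into 3 shares of 85,500: Yusuf, Zofia, and Tavita each take 85,500.

Zofia receives 85,500.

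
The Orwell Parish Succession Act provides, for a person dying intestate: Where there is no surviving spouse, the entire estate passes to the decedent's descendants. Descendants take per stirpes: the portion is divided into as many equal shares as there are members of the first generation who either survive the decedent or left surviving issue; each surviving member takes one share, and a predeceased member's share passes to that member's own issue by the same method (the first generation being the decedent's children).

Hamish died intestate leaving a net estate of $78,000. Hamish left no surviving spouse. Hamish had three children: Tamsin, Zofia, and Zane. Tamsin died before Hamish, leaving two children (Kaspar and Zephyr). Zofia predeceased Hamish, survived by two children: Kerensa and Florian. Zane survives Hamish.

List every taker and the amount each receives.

The entire $78,000 passes to the descendants.
That amount ($78,000) is divided into 3 shares of $26,000: Zane takes $26,000; Tamsin's $26,000 share passes to Tamsin's issue; Zofia's $26,000 share passes to Zofia's issue.
Tamsin's share ($26,000) is divided into 2 shares of $13,000: Kaspar and Zephyr each take $13,000.
Zofia's share ($26,000) is divided into 2 shares of $13,000: Kerensa and Florian each take $13,000.

Kaspar: $13,000; Zephyr: $13,000; Kerensa: $13,000; Florian: $13,000; Zane: $26,000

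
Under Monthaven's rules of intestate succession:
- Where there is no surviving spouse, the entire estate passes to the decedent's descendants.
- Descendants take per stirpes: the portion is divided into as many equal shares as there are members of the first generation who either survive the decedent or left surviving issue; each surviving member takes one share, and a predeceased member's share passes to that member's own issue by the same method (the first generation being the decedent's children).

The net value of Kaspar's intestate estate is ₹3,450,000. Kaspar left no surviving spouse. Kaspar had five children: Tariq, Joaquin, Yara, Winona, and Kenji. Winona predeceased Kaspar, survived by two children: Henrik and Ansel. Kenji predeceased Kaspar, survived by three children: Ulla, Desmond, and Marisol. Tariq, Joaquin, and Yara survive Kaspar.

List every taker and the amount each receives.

The entire ₹3,450,000 passes to the descendants.
That amount (₹3,450,000) is divided into 5 shares of ₹690,000: Tariq, Joaquin, and Yara each take ₹690,000; Winona's ₹690,000 share passes to Winona's issue; Kenji's ₹690,000 share passes to Kenji's issue.
Winona's share (₹690,000) is divided into 2 shares of ₹345,000: Henrik and Ansel each take ₹345,000.
Kenji's share (₹690,000) is divided into 3 shares of ₹230,000: Ulla, Desmond, and Marisol each take ₹230,000.

Tariq: ₹690,000; Joaquin: ₹690,000; Yara: ₹690,000; Henrik: ₹345,000; Ansel: ₹345,000; Ulla: ₹230,000; Desmond: ₹230,000; Marisol: ₹230,000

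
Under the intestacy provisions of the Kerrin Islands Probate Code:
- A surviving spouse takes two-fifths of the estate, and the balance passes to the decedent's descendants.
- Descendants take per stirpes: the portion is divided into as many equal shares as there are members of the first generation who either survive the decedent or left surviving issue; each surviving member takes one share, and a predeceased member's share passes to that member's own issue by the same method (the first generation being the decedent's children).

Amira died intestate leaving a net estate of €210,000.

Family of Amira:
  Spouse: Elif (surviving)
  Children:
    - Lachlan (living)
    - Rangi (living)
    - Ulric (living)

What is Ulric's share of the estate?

Elif takes two-fifths of €210,000 = €84,000. The remaining €126,000 passes to the descendants.
The descendants' portion (€126,000) is divided into 3 shares of €42,000: Lachlan, Rangi, and Ulric each take €42,000.

Ulric receives €42,000.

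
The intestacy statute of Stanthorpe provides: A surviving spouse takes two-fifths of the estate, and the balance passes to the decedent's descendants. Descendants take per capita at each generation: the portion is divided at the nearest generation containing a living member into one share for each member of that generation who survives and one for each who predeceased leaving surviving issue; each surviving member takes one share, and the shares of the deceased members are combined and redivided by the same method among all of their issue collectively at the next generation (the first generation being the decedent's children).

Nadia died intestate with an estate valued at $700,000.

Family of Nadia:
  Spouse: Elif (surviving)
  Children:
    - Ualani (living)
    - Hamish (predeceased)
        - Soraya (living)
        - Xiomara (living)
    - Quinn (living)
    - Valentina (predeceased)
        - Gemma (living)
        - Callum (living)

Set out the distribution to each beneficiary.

Elif takes two-fifths of $700,000 = $280,000. The remaining $420,000 passes to the descendants.
The descendants' portion ($420,000) is divided at the children's generation into 4 shares of $105,000. Ualani and Quinn each take $105,000. The 2 shares of the deceased (Hamish and Valentina) are combined into a pool of $210,000.
That pool ($210,000) is divided at the grandchildren's generation equally among Soraya, Xiomara, Gemma, and Callum: $52,500 each.

Elif: $280,000; Ualani: $105,000; Soraya: $52,500; Xiomara: $52,500; Quinn: $105,000; Gemma: $52,500; Callum: $52,500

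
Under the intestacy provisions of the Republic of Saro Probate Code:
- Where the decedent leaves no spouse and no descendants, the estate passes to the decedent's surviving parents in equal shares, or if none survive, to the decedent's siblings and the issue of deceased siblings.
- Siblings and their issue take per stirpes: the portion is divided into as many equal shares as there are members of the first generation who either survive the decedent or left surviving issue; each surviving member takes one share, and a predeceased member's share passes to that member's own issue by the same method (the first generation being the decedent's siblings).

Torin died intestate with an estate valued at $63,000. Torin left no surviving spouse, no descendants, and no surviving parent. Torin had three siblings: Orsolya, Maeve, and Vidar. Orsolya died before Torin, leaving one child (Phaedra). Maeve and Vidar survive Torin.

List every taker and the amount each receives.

The entire $63,000 passes to the siblings and their issue.
That amount ($63,000) is divided into 3 shares of $21,000: Maeve and Vidar each take $21,000; Orsolya's $21,000 share passes to Orsolya's issue.
Orsolya's share ($21,000) passes entirely to Phaedra.

Phaedra: $21,000; Maeve: $21,000; Vidar: $21,000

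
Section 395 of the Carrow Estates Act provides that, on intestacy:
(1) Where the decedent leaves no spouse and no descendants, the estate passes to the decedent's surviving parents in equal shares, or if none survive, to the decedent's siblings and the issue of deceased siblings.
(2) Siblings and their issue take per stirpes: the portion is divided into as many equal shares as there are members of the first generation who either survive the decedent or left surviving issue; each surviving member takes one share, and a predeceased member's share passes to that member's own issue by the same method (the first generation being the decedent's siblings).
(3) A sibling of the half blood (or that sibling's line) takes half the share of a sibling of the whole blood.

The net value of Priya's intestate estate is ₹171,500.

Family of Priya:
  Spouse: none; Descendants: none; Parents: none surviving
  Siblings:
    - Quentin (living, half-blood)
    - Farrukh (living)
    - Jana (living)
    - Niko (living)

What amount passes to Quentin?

The entire ₹171,500 passes to the siblings and their issue.
Counting each half-blood sibling's line as half a unit, there are 7/2 units in ₹171,500, so one unit is ₹49,000. Whole-blood lines (Farrukh, Jana, and Niko) take ₹49,000 each; half-blood lines (Quentin) take ₹24,500 each.

Quentin receives ₹24,500.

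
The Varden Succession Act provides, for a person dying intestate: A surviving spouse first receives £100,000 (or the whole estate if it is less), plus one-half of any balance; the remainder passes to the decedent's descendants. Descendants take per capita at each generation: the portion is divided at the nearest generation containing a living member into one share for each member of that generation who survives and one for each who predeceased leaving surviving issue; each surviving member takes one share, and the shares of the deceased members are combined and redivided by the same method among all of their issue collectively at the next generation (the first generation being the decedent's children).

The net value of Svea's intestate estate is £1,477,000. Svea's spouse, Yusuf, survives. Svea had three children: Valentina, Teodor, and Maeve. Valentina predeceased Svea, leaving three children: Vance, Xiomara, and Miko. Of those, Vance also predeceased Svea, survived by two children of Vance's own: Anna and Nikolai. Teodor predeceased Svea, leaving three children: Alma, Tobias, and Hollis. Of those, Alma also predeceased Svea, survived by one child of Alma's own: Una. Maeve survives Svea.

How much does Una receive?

Yusuf first takes £100,000, leaving a balance of £1,377,000. Yusuf then takes one-half of the balance (£688,500), for a total of £788,500. The remaining £688,500 passes to the descendants.
The descendants' portion (£688,500) is divided at the children's generation into 3 shares of £229,500. Maeve takes £229,500. The 2 shares of the deceased (Valentina and Teodor) are combined into a pool of £459,000.
That pool (£459,000) is divided at the grandchildren's generation into 6 shares of £76,500. Xiomara, Miko, Tobias, and Hollis each take £76,500. The 2 shares of the deceased (Vance and Alma) are combined into a pool of £153,000.
That pool (£153,000) is divided at the great-grandchildren's generation equally among Anna, Nikolai, and Una: £51,000 each.

Una receives £51,000.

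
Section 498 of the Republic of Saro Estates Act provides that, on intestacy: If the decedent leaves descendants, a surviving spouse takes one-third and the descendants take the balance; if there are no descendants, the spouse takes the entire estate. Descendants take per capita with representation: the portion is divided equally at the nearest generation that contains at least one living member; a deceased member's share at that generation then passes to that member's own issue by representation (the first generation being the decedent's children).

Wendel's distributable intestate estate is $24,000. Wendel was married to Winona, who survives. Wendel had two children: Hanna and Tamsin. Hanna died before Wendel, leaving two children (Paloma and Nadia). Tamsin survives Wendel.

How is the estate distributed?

Winona: $8,000; Paloma: $4,000; Nadia: $4,000; Tamsin: $8,000

Winona takes one-third of $24,000 = $8,000. The remaining $16,000 passes to the descendants.
The descendants' portion ($16,000) is divided into 2 shares of $8,000: Tamsin takes $8,000; Hanna's $8,000 share passes to Hanna's issue.
Hanna's share ($8,000) is divided into 2 shares of $4,000: Paloma and Nadia each take $4,000.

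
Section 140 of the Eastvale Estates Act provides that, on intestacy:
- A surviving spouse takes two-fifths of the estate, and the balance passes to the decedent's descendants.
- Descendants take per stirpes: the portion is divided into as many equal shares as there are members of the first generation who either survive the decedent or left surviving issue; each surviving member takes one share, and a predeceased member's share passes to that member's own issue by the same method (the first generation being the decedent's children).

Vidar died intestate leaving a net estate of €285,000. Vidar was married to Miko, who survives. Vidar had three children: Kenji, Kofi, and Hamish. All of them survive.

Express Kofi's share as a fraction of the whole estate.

Miko takes two-fifths of €285,000 = €114,000. The remaining €171,000 passes to the descendants.
The descendants' portion (€171,000) is divided into 3 shares of €57,000: Kenji, Kofi, and Hamish each take €57,000.

Kofi receives 1/5 of the estate.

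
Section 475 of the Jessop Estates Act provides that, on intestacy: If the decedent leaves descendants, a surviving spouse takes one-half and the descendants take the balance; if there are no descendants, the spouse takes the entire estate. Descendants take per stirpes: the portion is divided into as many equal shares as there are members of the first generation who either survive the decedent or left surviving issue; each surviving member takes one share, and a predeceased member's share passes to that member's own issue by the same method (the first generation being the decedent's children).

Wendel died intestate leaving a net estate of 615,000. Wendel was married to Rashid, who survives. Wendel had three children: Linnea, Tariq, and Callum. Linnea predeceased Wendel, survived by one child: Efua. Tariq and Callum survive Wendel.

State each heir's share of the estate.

Rashid takes one-half of 615,000 = 307,500. The remaining 307,500 passes to the descendants.
The descendants' portion (307,500) is divided into 3 shares of 102,500: Tariq and Callum each take 102,500; Linnea's 102,500 share passes to Linnea's issue.
Linnea's share (102,500) passes entirely to Efua.

Rashid: 307,500; Efua: 102,500; Tariq: 102,500; Callum: 102,500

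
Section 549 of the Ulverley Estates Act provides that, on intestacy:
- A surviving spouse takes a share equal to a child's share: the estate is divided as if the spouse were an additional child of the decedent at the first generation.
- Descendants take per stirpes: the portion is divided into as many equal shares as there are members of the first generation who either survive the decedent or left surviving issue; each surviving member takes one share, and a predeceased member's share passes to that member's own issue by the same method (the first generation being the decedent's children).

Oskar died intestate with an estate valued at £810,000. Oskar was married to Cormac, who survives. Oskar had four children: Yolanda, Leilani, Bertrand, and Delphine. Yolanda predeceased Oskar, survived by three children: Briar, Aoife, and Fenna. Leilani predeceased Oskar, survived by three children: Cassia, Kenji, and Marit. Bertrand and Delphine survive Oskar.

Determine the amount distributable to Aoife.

The spouse counts as an additional share at the children's level, so there are 5 primary shares of £162,000. Cormac takes one such share (£162,000).
The children's combined portion (£648,000) is divided into 4 shares of £162,000: Bertrand and Delphine each take £162,000; Yolanda's £162,000 share passes to Yolanda's issue; Leilani's £162,000 share passes to Leilani's issue.
Yolanda's share (£162,000) is divided into 3 shares of £54,000: Briar, Aoife, and Fenna each take £54,000.
Leilani's share (£162,000) is divided into 3 shares of £54,000: Cassia, Kenji, and Marit each take £54,000.

Aoife receives £54,000.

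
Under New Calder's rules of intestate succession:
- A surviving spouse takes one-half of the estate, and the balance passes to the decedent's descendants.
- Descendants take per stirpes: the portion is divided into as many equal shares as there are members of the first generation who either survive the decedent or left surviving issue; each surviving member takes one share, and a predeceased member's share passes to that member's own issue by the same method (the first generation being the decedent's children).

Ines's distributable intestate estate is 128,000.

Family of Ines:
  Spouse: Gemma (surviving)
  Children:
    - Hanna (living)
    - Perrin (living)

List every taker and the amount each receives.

Gemma takes one-half of 128,000 = 64,000. The remaining 64,000 passes to the descendants.
The descendants' portion (64,000) is divided into 2 shares of 32,000: Hanna and Perrin each take 32,000.

Gemma: 64,000; Hanna: 32,000; Perrin: 32,000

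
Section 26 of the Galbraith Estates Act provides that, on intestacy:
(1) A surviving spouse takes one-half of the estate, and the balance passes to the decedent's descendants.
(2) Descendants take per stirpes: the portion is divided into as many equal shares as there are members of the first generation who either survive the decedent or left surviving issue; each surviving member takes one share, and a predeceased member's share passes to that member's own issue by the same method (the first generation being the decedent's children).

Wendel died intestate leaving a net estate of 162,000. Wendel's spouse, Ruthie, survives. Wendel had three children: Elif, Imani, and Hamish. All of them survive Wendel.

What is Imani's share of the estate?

Imani receives 27,000.

Ruthie takes one-half of 162,000 = 81,000. The remaining 81,000 passes to the descendants.
The descendants' portion (81,000) is divided into 3 shares of 27,000: Elif, Imani, and Hamish each take 27,000.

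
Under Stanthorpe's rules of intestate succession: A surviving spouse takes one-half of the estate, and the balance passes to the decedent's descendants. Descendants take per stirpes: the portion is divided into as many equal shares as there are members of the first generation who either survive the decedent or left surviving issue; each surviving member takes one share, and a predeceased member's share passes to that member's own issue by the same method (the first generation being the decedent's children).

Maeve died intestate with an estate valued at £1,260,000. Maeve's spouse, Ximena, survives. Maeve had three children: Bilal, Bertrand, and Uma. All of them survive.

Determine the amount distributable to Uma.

Uma receives £210,000.

Ximena takes one-half of £1,260,000 = £630,000. The remaining £630,000 passes to the descendants.
The descendants' portion (£630,000) is divided into 3 shares of £210,000: Bilal, Bertrand, and Uma each take £210,000.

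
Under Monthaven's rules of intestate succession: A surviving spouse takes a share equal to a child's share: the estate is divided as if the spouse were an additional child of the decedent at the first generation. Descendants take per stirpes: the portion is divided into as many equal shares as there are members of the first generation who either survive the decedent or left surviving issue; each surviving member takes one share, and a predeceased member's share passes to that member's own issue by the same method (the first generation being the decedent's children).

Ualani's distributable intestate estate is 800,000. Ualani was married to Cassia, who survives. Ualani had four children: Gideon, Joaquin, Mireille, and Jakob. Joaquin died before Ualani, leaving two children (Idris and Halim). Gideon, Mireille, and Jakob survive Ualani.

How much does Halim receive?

The spouse counts as an additional share at the children's level, so there are 5 primary shares of 160,000. Cassia takes one such share (160,000).
The children's combined portion (640,000) is divided into 4 shares of 160,000: Gideon, Mireille, and Jakob each take 160,000; Joaquin's 160,000 share passes to Joaquin's issue.
Joaquin's share (160,000) is divided into 2 shares of 80,000: Idris and Halim each take 80,000.

Halim receives 80,000.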